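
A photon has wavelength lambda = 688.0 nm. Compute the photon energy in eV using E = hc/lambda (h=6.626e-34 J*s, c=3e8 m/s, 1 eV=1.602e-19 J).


E = hc / lambda
= (6.626e-34)(3e8) / (688.0e-9)
= 1.9878e-25 / 6.8800e-07
= 2.8892e-19 J
Converting to eV: 2.8892e-19 / 1.602e-19
= 1.8035 eV

1.8035


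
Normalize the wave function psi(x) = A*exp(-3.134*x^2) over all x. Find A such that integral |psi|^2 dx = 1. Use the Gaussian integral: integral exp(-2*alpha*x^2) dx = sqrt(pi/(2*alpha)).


integral |psi|^2 dx = A^2 * sqrt(pi/(2*alpha)) = 1
A^2 = sqrt(2*alpha/pi)
= sqrt(2 * 3.134 / pi)
= 1.412504
A = sqrt(1.412504)
= 1.1885

1.1885


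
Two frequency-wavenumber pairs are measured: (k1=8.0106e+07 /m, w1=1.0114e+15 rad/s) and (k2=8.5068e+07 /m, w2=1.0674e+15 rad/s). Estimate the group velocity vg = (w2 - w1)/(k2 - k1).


vg = (w2 - w1) / (k2 - k1)
= (1.0674e+15 - 1.0114e+15) / (8.5068e+07 - 8.0106e+07)
= 5.6000e+13 / 4.9620e+06
= 1.1286e+07 m/s

1.1286e+07


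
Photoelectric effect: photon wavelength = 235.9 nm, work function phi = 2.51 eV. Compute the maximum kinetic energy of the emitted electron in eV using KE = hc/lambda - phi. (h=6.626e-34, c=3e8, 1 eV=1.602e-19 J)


E_photon = hc / lambda
= (6.626e-34)(3e8) / (235.9e-9)
= 8.4265e-19 J
= 5.26 eV
KE = E_photon - phi
= 5.26 - 2.51
= 2.75 eV

2.75


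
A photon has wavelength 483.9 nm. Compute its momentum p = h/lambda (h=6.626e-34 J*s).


p = h / lambda
= 6.626e-34 / (483.9e-9)
= 6.626e-34 / 4.8390e-07
= 1.3693e-27 kg*m/s

1.3693e-27


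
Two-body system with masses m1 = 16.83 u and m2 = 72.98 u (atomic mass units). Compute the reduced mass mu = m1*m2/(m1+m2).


mu = m1 * m2 / (m1 + m2)
= 16.83 * 72.98 / (16.83 + 72.98)
= 1228.2534 / 89.81
= 13.6761 u

13.6761


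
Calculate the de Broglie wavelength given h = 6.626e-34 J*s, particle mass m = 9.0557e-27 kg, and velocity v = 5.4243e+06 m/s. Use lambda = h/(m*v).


lambda = h / (m * v)
= 6.626e-34 / (9.0557e-27 * 5.4243e+06)
= 6.626e-34 / 4.9121e-20
= 1.3489e-14 m

1.3489e-14


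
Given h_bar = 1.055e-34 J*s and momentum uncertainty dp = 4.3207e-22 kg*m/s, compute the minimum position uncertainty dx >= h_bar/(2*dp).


dx = h_bar / (2 * dp)
= 1.055e-34 / (2 * 4.3207e-22)
= 1.055e-34 / 8.6414e-22
= 1.2209e-13 m

1.2209e-13


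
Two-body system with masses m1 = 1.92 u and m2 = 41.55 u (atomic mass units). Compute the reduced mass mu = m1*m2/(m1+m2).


mu = m1 * m2 / (m1 + m2)
= 1.92 * 41.55 / (1.92 + 41.55)
= 79.776 / 43.47
= 1.8352 u

1.8352


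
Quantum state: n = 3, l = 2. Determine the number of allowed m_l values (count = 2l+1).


m_l ranges from -l to +l in integer steps
So m_l goes from -2 to +2
Count = 2l + 1 = 2*2 + 1
= 5

5


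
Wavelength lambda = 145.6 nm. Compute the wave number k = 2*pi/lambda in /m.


k = 2 * pi / lambda
= 6.2832 / (145.6e-9)
= 6.2832 / 1.4560e-07
= 4.3154e+07 /m

4.3154e+07


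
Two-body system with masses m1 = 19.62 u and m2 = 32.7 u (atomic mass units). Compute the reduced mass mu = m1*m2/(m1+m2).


mu = m1 * m2 / (m1 + m2)
= 19.62 * 32.7 / (19.62 + 32.7)
= 641.574 / 52.32
= 12.2625 u

12.2625


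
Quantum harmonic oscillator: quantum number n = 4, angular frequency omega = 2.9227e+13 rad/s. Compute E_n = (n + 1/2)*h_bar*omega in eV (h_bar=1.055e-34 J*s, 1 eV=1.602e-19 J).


E = (n + 1/2) * h_bar * omega
= (4 + 0.5) * 1.055e-34 * 2.9227e+13
= 4.5 * 3.0834e-21
= 1.3876e-20 J
= 0.0866 eV

0.0866


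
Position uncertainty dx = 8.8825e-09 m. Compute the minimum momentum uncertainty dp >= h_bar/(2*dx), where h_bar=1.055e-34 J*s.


dp = h_bar / (2 * dx)
= 1.055e-34 / (2 * 8.8825e-09)
= 1.055e-34 / 1.7765e-08
= 5.9386e-27 kg*m/s

5.9386e-27


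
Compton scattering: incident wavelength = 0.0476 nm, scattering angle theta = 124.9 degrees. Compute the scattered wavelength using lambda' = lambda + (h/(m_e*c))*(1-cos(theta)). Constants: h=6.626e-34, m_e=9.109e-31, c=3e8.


Compton wavelength: h/(m_e*c) = 2.4247e-12 m
d_lambda = 2.4247e-12 * (1 - cos(124.9 deg))
= 2.4247e-12 * 1.572146
= 3.8120e-12 m = 0.003812 nm
lambda' = 0.0476 + 0.003812
= 0.051412 nm

0.051412


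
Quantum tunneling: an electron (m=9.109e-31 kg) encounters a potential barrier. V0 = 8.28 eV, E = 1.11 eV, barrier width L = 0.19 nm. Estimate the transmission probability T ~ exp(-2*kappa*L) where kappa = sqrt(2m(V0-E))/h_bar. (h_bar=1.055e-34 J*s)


V0 - E = 7.17 eV = 1.1486e-18 J
kappa = sqrt(2 * m * (V0-E)) / h_bar
= sqrt(2 * 9.109e-31 * 1.1486e-18) / 1.055e-34
= 1.3712e+10 /m
2*kappa*L = 2 * 1.3712e+10 * 0.19e-9
= 5.2104
T = exp(-5.2104) = 5.459407e-03

5.459407e-03


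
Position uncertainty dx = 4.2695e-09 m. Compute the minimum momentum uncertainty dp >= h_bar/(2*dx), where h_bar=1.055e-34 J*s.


dp = h_bar / (2 * dx)
= 1.055e-34 / (2 * 4.2695e-09)
= 1.055e-34 / 8.5390e-09
= 1.2355e-26 kg*m/s

1.2355e-26


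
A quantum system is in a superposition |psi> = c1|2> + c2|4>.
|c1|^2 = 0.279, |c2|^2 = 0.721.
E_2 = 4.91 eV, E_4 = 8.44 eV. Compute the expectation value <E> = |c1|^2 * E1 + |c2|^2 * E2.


<E> = |c1|^2 * E1 + |c2|^2 * E2
= 0.279 * 4.91 + 0.721 * 8.44
= 1.3699 + 6.0852
= 7.4551 eV

7.4551


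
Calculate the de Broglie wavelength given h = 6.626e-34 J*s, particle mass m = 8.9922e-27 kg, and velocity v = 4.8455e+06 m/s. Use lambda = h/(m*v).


lambda = h / (m * v)
= 6.626e-34 / (8.9922e-27 * 4.8455e+06)
= 6.626e-34 / 4.3572e-20
= 1.5207e-14 m

1.5207e-14


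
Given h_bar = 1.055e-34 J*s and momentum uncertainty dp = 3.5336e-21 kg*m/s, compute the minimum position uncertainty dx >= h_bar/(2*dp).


dx = h_bar / (2 * dp)
= 1.055e-34 / (2 * 3.5336e-21)
= 1.055e-34 / 7.0672e-21
= 1.4928e-14 m

1.4928e-14


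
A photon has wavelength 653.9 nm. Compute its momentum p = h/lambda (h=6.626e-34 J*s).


p = h / lambda
= 6.626e-34 / (653.9e-9)
= 6.626e-34 / 6.5390e-07
= 1.0133e-27 kg*m/s

1.0133e-27


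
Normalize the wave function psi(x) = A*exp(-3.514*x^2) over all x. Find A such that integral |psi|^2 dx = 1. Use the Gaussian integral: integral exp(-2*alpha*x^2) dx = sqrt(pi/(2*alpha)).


integral |psi|^2 dx = A^2 * sqrt(pi/(2*alpha)) = 1
A^2 = sqrt(2*alpha/pi)
= sqrt(2 * 3.514 / pi)
= 1.495688
A = sqrt(1.495688)
= 1.223

1.223


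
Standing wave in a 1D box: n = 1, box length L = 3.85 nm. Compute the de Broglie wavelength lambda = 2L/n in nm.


lambda = 2L / n
= 2 * 3.85 / 1
= 7.7 / 1
= 7.7 nm

7.7


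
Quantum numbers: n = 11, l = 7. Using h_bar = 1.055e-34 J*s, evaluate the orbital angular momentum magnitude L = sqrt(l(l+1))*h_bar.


L = sqrt(l*(l+1)) * h_bar
= sqrt(7 * 8) * 1.055e-34
= sqrt(56) * 1.055e-34
= 7.4833 * 1.055e-34
= 7.8949e-34 J*s

7.8949e-34


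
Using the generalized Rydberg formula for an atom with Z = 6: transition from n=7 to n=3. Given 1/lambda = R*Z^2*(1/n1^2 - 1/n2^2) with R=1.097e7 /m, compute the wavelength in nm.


1/lambda = R * Z^2 * (1/n1^2 - 1/n2^2)
= 1.097e7 * 6^2 * (1/3^2 - 1/7^2)
= 1.097e7 * 36 * (0.111111 - 0.020408)
= 3.5820e+07 /m
lambda = 1 / 3.5820e+07
= 27.917 nm

27.917


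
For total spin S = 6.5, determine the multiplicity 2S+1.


Spin multiplicity = 2S + 1
= 2 * 6.5 + 1
= 13.0 + 1
= 14

14


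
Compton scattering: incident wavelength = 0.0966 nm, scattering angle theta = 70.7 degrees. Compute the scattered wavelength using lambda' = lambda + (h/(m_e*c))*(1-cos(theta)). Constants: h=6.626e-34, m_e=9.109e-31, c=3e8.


Compton wavelength: h/(m_e*c) = 2.4247e-12 m
d_lambda = 2.4247e-12 * (1 - cos(70.7 deg))
= 2.4247e-12 * 0.669486
= 1.6233e-12 m = 0.001623 nm
lambda' = 0.0966 + 0.001623
= 0.098223 nm

0.098223


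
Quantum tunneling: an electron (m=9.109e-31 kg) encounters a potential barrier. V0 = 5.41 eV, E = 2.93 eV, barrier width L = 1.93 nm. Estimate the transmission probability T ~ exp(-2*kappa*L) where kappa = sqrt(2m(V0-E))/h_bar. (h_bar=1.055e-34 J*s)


V0 - E = 2.48 eV = 3.9730e-19 J
kappa = sqrt(2 * m * (V0-E)) / h_bar
= sqrt(2 * 9.109e-31 * 3.9730e-19) / 1.055e-34
= 8.0641e+09 /m
2*kappa*L = 2 * 8.0641e+09 * 1.93e-9
= 31.1274
T = exp(-31.1274) = 3.030814e-14

3.030814e-14


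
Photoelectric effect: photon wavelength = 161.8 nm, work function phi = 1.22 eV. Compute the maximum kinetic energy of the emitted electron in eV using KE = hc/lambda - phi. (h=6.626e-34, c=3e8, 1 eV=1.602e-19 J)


E_photon = hc / lambda
= (6.626e-34)(3e8) / (161.8e-9)
= 1.2286e-18 J
= 7.6689 eV
KE = E_photon - phi
= 7.6689 - 1.22
= 6.4489 eV

6.4489


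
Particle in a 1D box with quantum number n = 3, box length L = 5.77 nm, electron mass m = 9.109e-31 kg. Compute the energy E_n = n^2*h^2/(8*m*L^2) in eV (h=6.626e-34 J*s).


E = n^2 * h^2 / (8 * m * L^2)
= 3^2 * (6.626e-34)^2 / (8 * 9.109e-31 * (5.77e-9)^2)
= 9 * 4.3904e-67 / (8 * 9.109e-31 * 3.3293e-17)
= 1.6287e-20 J
= 0.1017 eV

0.1017


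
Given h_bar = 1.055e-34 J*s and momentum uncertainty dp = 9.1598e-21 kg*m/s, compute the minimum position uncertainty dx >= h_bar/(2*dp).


dx = h_bar / (2 * dp)
= 1.055e-34 / (2 * 9.1598e-21)
= 1.055e-34 / 1.8320e-20
= 5.7589e-15 m

5.7589e-15


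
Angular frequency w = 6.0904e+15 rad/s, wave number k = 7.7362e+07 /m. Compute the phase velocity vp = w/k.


vp = w / k
= 6.0904e+15 / 7.7362e+07
= 7.8726e+07 m/s

7.8726e+07


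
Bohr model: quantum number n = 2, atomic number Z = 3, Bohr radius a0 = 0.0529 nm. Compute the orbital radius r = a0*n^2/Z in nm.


r = a0 * n^2 / Z
= 0.0529 * 2^2 / 3
= 0.0529 * 4 / 3
= 0.0705 nm

0.0705


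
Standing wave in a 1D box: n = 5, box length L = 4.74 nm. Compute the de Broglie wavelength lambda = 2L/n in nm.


lambda = 2L / n
= 2 * 4.74 / 5
= 9.48 / 5
= 1.896 nm

1.896


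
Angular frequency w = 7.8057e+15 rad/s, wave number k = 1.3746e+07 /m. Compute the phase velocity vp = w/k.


vp = w / k
= 7.8057e+15 / 1.3746e+07
= 5.6785e+08 m/s

5.6785e+08


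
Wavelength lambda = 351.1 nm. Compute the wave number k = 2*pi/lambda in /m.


k = 2 * pi / lambda
= 6.2832 / (351.1e-9)
= 6.2832 / 3.5110e-07
= 1.7896e+07 /m

1.7896e+07


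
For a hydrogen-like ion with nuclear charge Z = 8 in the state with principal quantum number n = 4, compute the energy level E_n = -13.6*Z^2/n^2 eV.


E_n = -13.6 * Z^2 / n^2
= -13.6 * 8^2 / 4^2
= -13.6 * 64 / 16
= -54.4 eV

-54.4


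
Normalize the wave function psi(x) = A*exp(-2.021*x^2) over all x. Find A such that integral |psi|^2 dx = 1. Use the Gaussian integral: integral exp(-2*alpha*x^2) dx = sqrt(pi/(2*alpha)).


integral |psi|^2 dx = A^2 * sqrt(pi/(2*alpha)) = 1
A^2 = sqrt(2*alpha/pi)
= sqrt(2 * 2.021 / pi)
= 1.134288
A = sqrt(1.134288)
= 1.065

1.065


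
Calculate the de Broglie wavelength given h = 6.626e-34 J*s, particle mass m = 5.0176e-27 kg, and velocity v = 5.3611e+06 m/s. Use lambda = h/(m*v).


lambda = h / (m * v)
= 6.626e-34 / (5.0176e-27 * 5.3611e+06)
= 6.626e-34 / 2.6900e-20
= 2.4632e-14 m

2.4632e-14


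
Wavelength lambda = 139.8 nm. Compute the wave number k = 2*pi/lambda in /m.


k = 2 * pi / lambda
= 6.2832 / (139.8e-9)
= 6.2832 / 1.3980e-07
= 4.4944e+07 /m

4.4944e+07


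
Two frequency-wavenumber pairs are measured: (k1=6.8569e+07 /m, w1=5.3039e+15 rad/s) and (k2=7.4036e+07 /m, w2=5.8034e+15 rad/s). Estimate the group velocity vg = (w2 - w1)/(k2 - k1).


vg = (w2 - w1) / (k2 - k1)
= (5.8034e+15 - 5.3039e+15) / (7.4036e+07 - 6.8569e+07)
= 4.9950e+14 / 5.4670e+06
= 9.1366e+07 m/s

9.1366e+07


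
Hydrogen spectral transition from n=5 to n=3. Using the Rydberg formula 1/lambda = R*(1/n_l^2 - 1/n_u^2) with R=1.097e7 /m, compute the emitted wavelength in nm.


1/lambda = R * (1/n_l^2 - 1/n_u^2)
= 1.097e7 * (1/3^2 - 1/5^2)
= 1.097e7 * (0.111111 - 0.04)
= 1.097e7 * 0.071111
= 7.8009e+05 /m
lambda = 1 / 7.8009e+05 = 1281.9052 nm

1281.9052


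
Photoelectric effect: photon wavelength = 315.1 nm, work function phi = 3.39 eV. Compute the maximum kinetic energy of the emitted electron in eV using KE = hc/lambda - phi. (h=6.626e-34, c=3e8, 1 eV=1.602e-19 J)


E_photon = hc / lambda
= (6.626e-34)(3e8) / (315.1e-9)
= 6.3085e-19 J
= 3.9379 eV
KE = E_photon - phi
= 3.9379 - 3.39
= 0.5479 eV

0.5479


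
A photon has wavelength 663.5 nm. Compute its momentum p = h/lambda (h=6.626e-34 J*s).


p = h / lambda
= 6.626e-34 / (663.5e-9)
= 6.626e-34 / 6.6350e-07
= 9.9864e-28 kg*m/s

9.9864e-28


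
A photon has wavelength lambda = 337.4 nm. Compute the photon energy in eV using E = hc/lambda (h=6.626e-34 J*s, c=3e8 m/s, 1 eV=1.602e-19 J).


E = hc / lambda
= (6.626e-34)(3e8) / (337.4e-9)
= 1.9878e-25 / 3.3740e-07
= 5.8915e-19 J
Converting to eV: 5.8915e-19 / 1.602e-19
= 3.6776 eV

3.6776


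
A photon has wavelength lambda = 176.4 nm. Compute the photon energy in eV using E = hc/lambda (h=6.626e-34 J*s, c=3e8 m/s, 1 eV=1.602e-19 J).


E = hc / lambda
= (6.626e-34)(3e8) / (176.4e-9)
= 1.9878e-25 / 1.7640e-07
= 1.1269e-18 J
Converting to eV: 1.1269e-18 / 1.602e-19
= 7.0341 eV

7.0341


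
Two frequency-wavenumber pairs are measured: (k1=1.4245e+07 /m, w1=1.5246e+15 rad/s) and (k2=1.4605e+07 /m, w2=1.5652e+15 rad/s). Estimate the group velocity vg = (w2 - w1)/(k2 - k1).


vg = (w2 - w1) / (k2 - k1)
= (1.5652e+15 - 1.5246e+15) / (1.4605e+07 - 1.4245e+07)
= 4.0600e+13 / 3.6000e+05
= 1.1278e+08 m/s

1.1278e+08


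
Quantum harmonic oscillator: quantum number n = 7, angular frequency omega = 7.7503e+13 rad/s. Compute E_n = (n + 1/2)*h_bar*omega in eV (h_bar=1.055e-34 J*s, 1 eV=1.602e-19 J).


E = (n + 1/2) * h_bar * omega
= (7 + 0.5) * 1.055e-34 * 7.7503e+13
= 7.5 * 8.1766e-21
= 6.1324e-20 J
= 0.3828 eV

0.3828


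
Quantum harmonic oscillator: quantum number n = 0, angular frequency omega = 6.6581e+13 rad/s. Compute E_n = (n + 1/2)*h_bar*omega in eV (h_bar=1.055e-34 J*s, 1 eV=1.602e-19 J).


E = (n + 1/2) * h_bar * omega
= (0 + 0.5) * 1.055e-34 * 6.6581e+13
= 0.5 * 7.0243e-21
= 3.5121e-21 J
= 0.0219 eV

0.0219


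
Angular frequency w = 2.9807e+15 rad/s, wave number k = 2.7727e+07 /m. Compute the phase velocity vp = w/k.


vp = w / k
= 2.9807e+15 / 2.7727e+07
= 1.0750e+08 m/s

1.0750e+08


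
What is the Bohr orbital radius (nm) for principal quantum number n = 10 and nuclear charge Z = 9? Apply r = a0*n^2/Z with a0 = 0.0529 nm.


r = a0 * n^2 / Z
= 0.0529 * 10^2 / 9
= 0.0529 * 100 / 9
= 0.5878 nm

0.5878


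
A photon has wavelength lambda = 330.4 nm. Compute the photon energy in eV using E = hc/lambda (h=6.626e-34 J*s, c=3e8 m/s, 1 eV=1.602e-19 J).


E = hc / lambda
= (6.626e-34)(3e8) / (330.4e-9)
= 1.9878e-25 / 3.3040e-07
= 6.0163e-19 J
Converting to eV: 6.0163e-19 / 1.602e-19
= 3.7555 eV

3.7555


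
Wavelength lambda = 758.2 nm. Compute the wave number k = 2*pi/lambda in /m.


k = 2 * pi / lambda
= 6.2832 / (758.2e-9)
= 6.2832 / 7.5820e-07
= 8.2870e+06 /m

8.2870e+06


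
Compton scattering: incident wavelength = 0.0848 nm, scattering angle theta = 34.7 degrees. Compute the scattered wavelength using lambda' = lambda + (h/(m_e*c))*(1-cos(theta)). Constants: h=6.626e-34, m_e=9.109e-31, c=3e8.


Compton wavelength: h/(m_e*c) = 2.4247e-12 m
d_lambda = 2.4247e-12 * (1 - cos(34.7 deg))
= 2.4247e-12 * 0.177856
= 4.3125e-13 m = 0.000431 nm
lambda' = 0.0848 + 0.000431
= 0.085231 nm

0.085231


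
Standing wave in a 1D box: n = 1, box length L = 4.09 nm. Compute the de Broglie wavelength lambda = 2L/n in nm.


lambda = 2L / n
= 2 * 4.09 / 1
= 8.18 / 1
= 8.18 nm

8.18


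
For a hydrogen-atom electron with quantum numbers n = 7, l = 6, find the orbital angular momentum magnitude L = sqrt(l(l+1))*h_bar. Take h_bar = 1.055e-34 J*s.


L = sqrt(l*(l+1)) * h_bar
= sqrt(6 * 7) * 1.055e-34
= sqrt(42) * 1.055e-34
= 6.4807 * 1.055e-34
= 6.8372e-34 J*s

6.8372e-34


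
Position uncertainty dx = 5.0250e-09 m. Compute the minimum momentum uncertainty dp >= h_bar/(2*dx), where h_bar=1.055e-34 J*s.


dp = h_bar / (2 * dx)
= 1.055e-34 / (2 * 5.0250e-09)
= 1.055e-34 / 1.0050e-08
= 1.0498e-26 kg*m/s

1.0498e-26


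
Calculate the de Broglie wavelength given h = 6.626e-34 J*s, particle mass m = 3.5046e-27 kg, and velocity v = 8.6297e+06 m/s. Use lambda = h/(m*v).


lambda = h / (m * v)
= 6.626e-34 / (3.5046e-27 * 8.6297e+06)
= 6.626e-34 / 3.0244e-20
= 2.1909e-14 m

2.1909e-14


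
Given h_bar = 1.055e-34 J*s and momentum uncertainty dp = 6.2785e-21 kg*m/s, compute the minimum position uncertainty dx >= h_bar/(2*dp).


dx = h_bar / (2 * dp)
= 1.055e-34 / (2 * 6.2785e-21)
= 1.055e-34 / 1.2557e-20
= 8.4017e-15 m

8.4017e-15


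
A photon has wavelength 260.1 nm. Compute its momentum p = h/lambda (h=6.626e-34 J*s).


p = h / lambda
= 6.626e-34 / (260.1e-9)
= 6.626e-34 / 2.6010e-07
= 2.5475e-27 kg*m/s

2.5475e-27


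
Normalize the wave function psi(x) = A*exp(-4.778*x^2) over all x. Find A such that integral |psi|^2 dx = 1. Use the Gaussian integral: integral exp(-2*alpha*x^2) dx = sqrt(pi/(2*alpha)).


integral |psi|^2 dx = A^2 * sqrt(pi/(2*alpha)) = 1
A^2 = sqrt(2*alpha/pi)
= sqrt(2 * 4.778 / pi)
= 1.744067
A = sqrt(1.744067)
= 1.3206

1.3206


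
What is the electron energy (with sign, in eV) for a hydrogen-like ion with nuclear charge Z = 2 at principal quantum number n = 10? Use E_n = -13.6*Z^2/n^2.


E_n = -13.6 * Z^2 / n^2
= -13.6 * 2^2 / 10^2
= -13.6 * 4 / 100
= -0.544 eV

-0.544


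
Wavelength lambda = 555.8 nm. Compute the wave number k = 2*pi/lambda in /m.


k = 2 * pi / lambda
= 6.2832 / (555.8e-9)
= 6.2832 / 5.5580e-07
= 1.1305e+07 /m

1.1305e+07


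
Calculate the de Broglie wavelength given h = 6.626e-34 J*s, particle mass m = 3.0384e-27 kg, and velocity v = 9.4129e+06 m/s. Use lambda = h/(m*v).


lambda = h / (m * v)
= 6.626e-34 / (3.0384e-27 * 9.4129e+06)
= 6.626e-34 / 2.8600e-20
= 2.3168e-14 m

2.3168e-14


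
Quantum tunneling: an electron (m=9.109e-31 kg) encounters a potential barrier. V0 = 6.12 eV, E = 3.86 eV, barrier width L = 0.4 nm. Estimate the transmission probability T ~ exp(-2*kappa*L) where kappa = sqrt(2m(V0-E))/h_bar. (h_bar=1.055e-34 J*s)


V0 - E = 2.26 eV = 3.6205e-19 J
kappa = sqrt(2 * m * (V0-E)) / h_bar
= sqrt(2 * 9.109e-31 * 3.6205e-19) / 1.055e-34
= 7.6981e+09 /m
2*kappa*L = 2 * 7.6981e+09 * 0.4e-9
= 6.1585
T = exp(-6.1585) = 2.115472e-03

2.115472e-03


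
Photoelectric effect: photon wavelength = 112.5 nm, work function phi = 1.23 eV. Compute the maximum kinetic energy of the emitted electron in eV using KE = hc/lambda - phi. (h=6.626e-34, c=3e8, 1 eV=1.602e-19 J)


E_photon = hc / lambda
= (6.626e-34)(3e8) / (112.5e-9)
= 1.7669e-18 J
= 11.0295 eV
KE = E_photon - phi
= 11.0295 - 1.23
= 9.7995 eV

9.7995


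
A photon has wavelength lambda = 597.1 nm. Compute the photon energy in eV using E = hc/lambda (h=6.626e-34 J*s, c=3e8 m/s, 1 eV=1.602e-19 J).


E = hc / lambda
= (6.626e-34)(3e8) / (597.1e-9)
= 1.9878e-25 / 5.9710e-07
= 3.3291e-19 J
Converting to eV: 3.3291e-19 / 1.602e-19
= 2.0781 eV

2.0781


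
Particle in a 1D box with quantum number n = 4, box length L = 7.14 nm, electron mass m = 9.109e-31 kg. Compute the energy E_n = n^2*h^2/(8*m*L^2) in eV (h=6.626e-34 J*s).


E = n^2 * h^2 / (8 * m * L^2)
= 4^2 * (6.626e-34)^2 / (8 * 9.109e-31 * (7.14e-9)^2)
= 16 * 4.3904e-67 / (8 * 9.109e-31 * 5.0980e-17)
= 1.8909e-20 J
= 0.118 eV

0.118


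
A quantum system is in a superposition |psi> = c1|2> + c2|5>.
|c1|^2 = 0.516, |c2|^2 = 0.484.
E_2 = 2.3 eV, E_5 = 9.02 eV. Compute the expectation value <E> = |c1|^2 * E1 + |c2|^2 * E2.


<E> = |c1|^2 * E1 + |c2|^2 * E2
= 0.516 * 2.3 + 0.484 * 9.02
= 1.1868 + 4.3657
= 5.5525 eV

5.5525


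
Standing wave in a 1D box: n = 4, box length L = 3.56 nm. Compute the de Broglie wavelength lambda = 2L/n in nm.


lambda = 2L / n
= 2 * 3.56 / 4
= 7.12 / 4
= 1.78 nm

1.78


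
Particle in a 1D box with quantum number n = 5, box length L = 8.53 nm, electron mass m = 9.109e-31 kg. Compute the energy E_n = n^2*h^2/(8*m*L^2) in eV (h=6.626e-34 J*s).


E = n^2 * h^2 / (8 * m * L^2)
= 5^2 * (6.626e-34)^2 / (8 * 9.109e-31 * (8.53e-9)^2)
= 25 * 4.3904e-67 / (8 * 9.109e-31 * 7.2761e-17)
= 2.0701e-20 J
= 0.1292 eV

0.1292


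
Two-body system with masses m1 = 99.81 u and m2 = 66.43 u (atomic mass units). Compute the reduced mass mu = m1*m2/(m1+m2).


mu = m1 * m2 / (m1 + m2)
= 99.81 * 66.43 / (99.81 + 66.43)
= 6630.3783 / 166.24
= 39.8844 u

39.8844


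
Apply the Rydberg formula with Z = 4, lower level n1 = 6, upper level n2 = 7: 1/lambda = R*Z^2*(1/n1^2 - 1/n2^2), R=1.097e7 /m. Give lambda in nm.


1/lambda = R * Z^2 * (1/n1^2 - 1/n2^2)
= 1.097e7 * 4^2 * (1/6^2 - 1/7^2)
= 1.097e7 * 16 * (0.027778 - 0.020408)
= 1.2935e+06 /m
lambda = 1 / 1.2935e+06
= 773.0874 nm

773.0874


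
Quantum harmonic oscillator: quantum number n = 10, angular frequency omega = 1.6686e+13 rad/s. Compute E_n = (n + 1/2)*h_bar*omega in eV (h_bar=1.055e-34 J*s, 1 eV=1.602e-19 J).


E = (n + 1/2) * h_bar * omega
= (10 + 0.5) * 1.055e-34 * 1.6686e+13
= 10.5 * 1.7604e-21
= 1.8484e-20 J
= 0.1154 eV

0.1154


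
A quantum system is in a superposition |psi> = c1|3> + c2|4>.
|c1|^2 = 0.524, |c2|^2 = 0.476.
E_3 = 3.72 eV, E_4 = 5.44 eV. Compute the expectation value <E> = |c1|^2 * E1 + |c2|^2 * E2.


<E> = |c1|^2 * E1 + |c2|^2 * E2
= 0.524 * 3.72 + 0.476 * 5.44
= 1.9493 + 2.5894
= 4.5387 eV

4.5387


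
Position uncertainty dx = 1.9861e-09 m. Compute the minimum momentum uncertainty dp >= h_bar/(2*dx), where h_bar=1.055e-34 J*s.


dp = h_bar / (2 * dx)
= 1.055e-34 / (2 * 1.9861e-09)
= 1.055e-34 / 3.9722e-09
= 2.6560e-26 kg*m/s

2.6560e-26


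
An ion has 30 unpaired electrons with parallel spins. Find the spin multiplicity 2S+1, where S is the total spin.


Total spin S = N * (1/2) = 30 * 0.5 = 15.0
Spin multiplicity = 2S + 1
= 2 * 15.0 + 1
= 31

31


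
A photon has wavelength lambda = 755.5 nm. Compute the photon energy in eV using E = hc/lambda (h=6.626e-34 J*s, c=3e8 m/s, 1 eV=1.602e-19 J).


E = hc / lambda
= (6.626e-34)(3e8) / (755.5e-9)
= 1.9878e-25 / 7.5550e-07
= 2.6311e-19 J
Converting to eV: 2.6311e-19 / 1.602e-19
= 1.6424 eV

1.6424


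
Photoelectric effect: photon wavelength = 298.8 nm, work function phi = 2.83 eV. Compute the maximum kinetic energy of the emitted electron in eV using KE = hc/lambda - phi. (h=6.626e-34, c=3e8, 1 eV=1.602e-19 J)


E_photon = hc / lambda
= (6.626e-34)(3e8) / (298.8e-9)
= 6.6526e-19 J
= 4.1527 eV
KE = E_photon - phi
= 4.1527 - 2.83
= 1.3227 eV

1.3227


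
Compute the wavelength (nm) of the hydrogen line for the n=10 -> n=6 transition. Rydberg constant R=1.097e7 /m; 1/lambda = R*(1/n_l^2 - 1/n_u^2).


1/lambda = R * (1/n_l^2 - 1/n_u^2)
= 1.097e7 * (1/6^2 - 1/10^2)
= 1.097e7 * (0.027778 - 0.01)
= 1.097e7 * 0.017778
= 1.9502e+05 /m
lambda = 1 / 1.9502e+05 = 5127.6208 nm

5127.6208


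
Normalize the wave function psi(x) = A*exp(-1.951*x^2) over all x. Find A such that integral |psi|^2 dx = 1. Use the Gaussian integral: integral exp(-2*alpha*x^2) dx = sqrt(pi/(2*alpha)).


integral |psi|^2 dx = A^2 * sqrt(pi/(2*alpha)) = 1
A^2 = sqrt(2*alpha/pi)
= sqrt(2 * 1.951 / pi)
= 1.114471
A = sqrt(1.114471)
= 1.0557

1.0557


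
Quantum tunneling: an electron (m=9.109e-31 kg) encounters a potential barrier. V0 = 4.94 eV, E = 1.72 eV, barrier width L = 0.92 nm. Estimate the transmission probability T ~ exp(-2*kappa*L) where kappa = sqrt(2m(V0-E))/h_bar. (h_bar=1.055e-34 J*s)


V0 - E = 3.22 eV = 5.1584e-19 J
kappa = sqrt(2 * m * (V0-E)) / h_bar
= sqrt(2 * 9.109e-31 * 5.1584e-19) / 1.055e-34
= 9.1888e+09 /m
2*kappa*L = 2 * 9.1888e+09 * 0.92e-9
= 16.9073
T = exp(-16.9073) = 4.541946e-08

4.541946e-08


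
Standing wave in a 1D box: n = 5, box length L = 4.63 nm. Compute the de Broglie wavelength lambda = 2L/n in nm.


lambda = 2L / n
= 2 * 4.63 / 5
= 9.26 / 5
= 1.852 nm

1.852


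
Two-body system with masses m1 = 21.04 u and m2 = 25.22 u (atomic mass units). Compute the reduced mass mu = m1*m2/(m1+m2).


mu = m1 * m2 / (m1 + m2)
= 21.04 * 25.22 / (21.04 + 25.22)
= 530.6288 / 46.26
= 11.4706 u

11.4706


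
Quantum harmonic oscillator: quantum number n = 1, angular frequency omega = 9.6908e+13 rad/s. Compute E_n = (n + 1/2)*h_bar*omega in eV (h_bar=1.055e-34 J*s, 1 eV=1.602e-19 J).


E = (n + 1/2) * h_bar * omega
= (1 + 0.5) * 1.055e-34 * 9.6908e+13
= 1.5 * 1.0224e-20
= 1.5336e-20 J
= 0.0957 eV

0.0957


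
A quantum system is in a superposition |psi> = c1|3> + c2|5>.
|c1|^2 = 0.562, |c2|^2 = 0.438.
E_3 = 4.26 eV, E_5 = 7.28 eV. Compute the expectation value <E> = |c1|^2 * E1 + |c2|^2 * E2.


<E> = |c1|^2 * E1 + |c2|^2 * E2
= 0.562 * 4.26 + 0.438 * 7.28
= 2.3941 + 3.1886
= 5.5828 eV

5.5828


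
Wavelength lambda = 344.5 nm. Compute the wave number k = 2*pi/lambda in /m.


k = 2 * pi / lambda
= 6.2832 / (344.5e-9)
= 6.2832 / 3.4450e-07
= 1.8239e+07 /m

1.8239e+07


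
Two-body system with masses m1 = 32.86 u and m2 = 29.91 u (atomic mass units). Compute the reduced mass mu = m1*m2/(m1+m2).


mu = m1 * m2 / (m1 + m2)
= 32.86 * 29.91 / (32.86 + 29.91)
= 982.8426 / 62.77
= 15.6578 u

15.6578


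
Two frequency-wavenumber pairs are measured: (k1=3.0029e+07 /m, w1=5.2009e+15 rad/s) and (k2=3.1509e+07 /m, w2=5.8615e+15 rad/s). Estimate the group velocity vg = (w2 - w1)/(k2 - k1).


vg = (w2 - w1) / (k2 - k1)
= (5.8615e+15 - 5.2009e+15) / (3.1509e+07 - 3.0029e+07)
= 6.6060e+14 / 1.4800e+06
= 4.4635e+08 m/s

4.4635e+08


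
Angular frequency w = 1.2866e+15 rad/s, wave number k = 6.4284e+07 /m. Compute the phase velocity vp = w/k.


vp = w / k
= 1.2866e+15 / 6.4284e+07
= 2.0014e+07 m/s

2.0014e+07


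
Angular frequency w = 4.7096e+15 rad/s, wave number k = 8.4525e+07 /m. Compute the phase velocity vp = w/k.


vp = w / k
= 4.7096e+15 / 8.4525e+07
= 5.5718e+07 m/s

5.5718e+07


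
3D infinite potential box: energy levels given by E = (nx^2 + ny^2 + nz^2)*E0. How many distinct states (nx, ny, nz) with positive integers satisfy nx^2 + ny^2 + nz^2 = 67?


Enumerate all (nx, ny, nz) with nx^2 + ny^2 + nz^2 = 67:
(3,3,7)
(3,7,3)
(7,3,3)
Total degeneracy = 3

3


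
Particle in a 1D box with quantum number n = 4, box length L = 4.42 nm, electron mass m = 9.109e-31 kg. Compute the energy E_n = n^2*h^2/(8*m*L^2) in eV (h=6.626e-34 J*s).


E = n^2 * h^2 / (8 * m * L^2)
= 4^2 * (6.626e-34)^2 / (8 * 9.109e-31 * (4.42e-9)^2)
= 16 * 4.3904e-67 / (8 * 9.109e-31 * 1.9536e-17)
= 4.9342e-20 J
= 0.308 eV

0.308


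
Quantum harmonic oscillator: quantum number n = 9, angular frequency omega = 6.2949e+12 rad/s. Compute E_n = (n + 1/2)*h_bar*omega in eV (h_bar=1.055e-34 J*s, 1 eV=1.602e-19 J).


E = (n + 1/2) * h_bar * omega
= (9 + 0.5) * 1.055e-34 * 6.2949e+12
= 9.5 * 6.6411e-22
= 6.3091e-21 J
= 0.0394 eV

0.0394


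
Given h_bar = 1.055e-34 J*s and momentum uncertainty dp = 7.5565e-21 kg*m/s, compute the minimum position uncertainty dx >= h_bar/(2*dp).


dx = h_bar / (2 * dp)
= 1.055e-34 / (2 * 7.5565e-21)
= 1.055e-34 / 1.5113e-20
= 6.9807e-15 m

6.9807e-15


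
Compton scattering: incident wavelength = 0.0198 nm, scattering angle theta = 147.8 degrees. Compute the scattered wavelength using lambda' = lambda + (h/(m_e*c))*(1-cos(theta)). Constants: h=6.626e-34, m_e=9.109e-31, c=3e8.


Compton wavelength: h/(m_e*c) = 2.4247e-12 m
d_lambda = 2.4247e-12 * (1 - cos(147.8 deg))
= 2.4247e-12 * 1.846193
= 4.4765e-12 m = 0.004476 nm
lambda' = 0.0198 + 0.004476
= 0.024276 nm

0.024276


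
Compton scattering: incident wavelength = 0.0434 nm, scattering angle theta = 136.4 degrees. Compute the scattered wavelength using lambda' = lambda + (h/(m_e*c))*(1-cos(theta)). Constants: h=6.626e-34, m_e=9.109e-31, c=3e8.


Compton wavelength: h/(m_e*c) = 2.4247e-12 m
d_lambda = 2.4247e-12 * (1 - cos(136.4 deg))
= 2.4247e-12 * 1.724172
= 4.1806e-12 m = 0.004181 nm
lambda' = 0.0434 + 0.004181
= 0.047581 nm

0.047581


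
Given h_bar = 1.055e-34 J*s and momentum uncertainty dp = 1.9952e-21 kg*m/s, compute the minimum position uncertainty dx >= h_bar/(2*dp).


dx = h_bar / (2 * dp)
= 1.055e-34 / (2 * 1.9952e-21)
= 1.055e-34 / 3.9904e-21
= 2.6438e-14 m

2.6438e-14


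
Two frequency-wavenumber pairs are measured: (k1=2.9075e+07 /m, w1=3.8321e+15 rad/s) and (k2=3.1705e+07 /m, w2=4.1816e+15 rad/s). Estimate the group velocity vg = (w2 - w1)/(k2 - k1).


vg = (w2 - w1) / (k2 - k1)
= (4.1816e+15 - 3.8321e+15) / (3.1705e+07 - 2.9075e+07)
= 3.4950e+14 / 2.6300e+06
= 1.3289e+08 m/s

1.3289e+08


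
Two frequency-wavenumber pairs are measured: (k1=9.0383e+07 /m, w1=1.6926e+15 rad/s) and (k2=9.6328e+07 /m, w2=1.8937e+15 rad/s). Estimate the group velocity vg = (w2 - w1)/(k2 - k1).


vg = (w2 - w1) / (k2 - k1)
= (1.8937e+15 - 1.6926e+15) / (9.6328e+07 - 9.0383e+07)
= 2.0110e+14 / 5.9450e+06
= 3.3827e+07 m/s

3.3827e+07


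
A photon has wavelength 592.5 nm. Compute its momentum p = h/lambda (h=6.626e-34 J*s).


p = h / lambda
= 6.626e-34 / (592.5e-9)
= 6.626e-34 / 5.9250e-07
= 1.1183e-27 kg*m/s

1.1183e-27


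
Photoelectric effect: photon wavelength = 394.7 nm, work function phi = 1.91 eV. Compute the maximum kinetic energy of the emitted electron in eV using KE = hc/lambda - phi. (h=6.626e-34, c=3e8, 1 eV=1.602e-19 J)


E_photon = hc / lambda
= (6.626e-34)(3e8) / (394.7e-9)
= 5.0362e-19 J
= 3.1437 eV
KE = E_photon - phi
= 3.1437 - 1.91
= 1.2337 eV

1.2337


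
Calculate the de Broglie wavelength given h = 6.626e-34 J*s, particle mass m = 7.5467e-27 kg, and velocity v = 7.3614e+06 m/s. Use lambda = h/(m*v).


lambda = h / (m * v)
= 6.626e-34 / (7.5467e-27 * 7.3614e+06)
= 6.626e-34 / 5.5554e-20
= 1.1927e-14 m

1.1927e-14


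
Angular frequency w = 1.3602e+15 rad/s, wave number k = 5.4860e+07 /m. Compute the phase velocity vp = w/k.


vp = w / k
= 1.3602e+15 / 5.4860e+07
= 2.4794e+07 m/s

2.4794e+07


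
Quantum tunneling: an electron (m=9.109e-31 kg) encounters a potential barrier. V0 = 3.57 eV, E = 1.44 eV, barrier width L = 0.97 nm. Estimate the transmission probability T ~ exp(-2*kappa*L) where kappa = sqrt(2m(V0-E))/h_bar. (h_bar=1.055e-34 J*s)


V0 - E = 2.13 eV = 3.4123e-19 J
kappa = sqrt(2 * m * (V0-E)) / h_bar
= sqrt(2 * 9.109e-31 * 3.4123e-19) / 1.055e-34
= 7.4734e+09 /m
2*kappa*L = 2 * 7.4734e+09 * 0.97e-9
= 14.4984
T = exp(-14.4984) = 5.051452e-07

5.051452e-07


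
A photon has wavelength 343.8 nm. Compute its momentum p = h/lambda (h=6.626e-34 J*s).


p = h / lambda
= 6.626e-34 / (343.8e-9)
= 6.626e-34 / 3.4380e-07
= 1.9273e-27 kg*m/s

1.9273e-27


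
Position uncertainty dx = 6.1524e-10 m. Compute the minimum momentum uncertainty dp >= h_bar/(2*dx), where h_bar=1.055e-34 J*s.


dp = h_bar / (2 * dx)
= 1.055e-34 / (2 * 6.1524e-10)
= 1.055e-34 / 1.2305e-09
= 8.5739e-26 kg*m/s

8.5739e-26


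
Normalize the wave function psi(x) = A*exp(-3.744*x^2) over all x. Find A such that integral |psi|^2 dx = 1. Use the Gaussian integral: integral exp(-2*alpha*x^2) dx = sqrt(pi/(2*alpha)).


integral |psi|^2 dx = A^2 * sqrt(pi/(2*alpha)) = 1
A^2 = sqrt(2*alpha/pi)
= sqrt(2 * 3.744 / pi)
= 1.54386
A = sqrt(1.54386)
= 1.2425

1.2425


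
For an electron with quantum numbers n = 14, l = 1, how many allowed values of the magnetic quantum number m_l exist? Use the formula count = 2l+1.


m_l ranges from -l to +l in integer steps
So m_l goes from -1 to +1
Count = 2l + 1 = 2*1 + 1
= 3

3


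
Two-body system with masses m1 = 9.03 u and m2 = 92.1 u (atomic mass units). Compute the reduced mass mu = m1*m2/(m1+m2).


mu = m1 * m2 / (m1 + m2)
= 9.03 * 92.1 / (9.03 + 92.1)
= 831.663 / 101.13
= 8.2237 u

8.2237


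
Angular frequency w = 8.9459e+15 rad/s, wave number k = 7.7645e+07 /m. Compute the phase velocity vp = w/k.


vp = w / k
= 8.9459e+15 / 7.7645e+07
= 1.1522e+08 m/s

1.1522e+08


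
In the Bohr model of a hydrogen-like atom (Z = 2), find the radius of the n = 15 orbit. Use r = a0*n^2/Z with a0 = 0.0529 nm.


r = a0 * n^2 / Z
= 0.0529 * 15^2 / 2
= 0.0529 * 225 / 2
= 5.9512 nm

5.9512


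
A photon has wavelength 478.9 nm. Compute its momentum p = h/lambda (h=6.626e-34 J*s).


p = h / lambda
= 6.626e-34 / (478.9e-9)
= 6.626e-34 / 4.7890e-07
= 1.3836e-27 kg*m/s

1.3836e-27


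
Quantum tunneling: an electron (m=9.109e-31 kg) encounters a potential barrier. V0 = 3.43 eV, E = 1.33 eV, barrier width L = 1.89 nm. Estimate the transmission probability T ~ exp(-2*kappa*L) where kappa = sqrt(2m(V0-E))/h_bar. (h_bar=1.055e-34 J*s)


V0 - E = 2.1 eV = 3.3642e-19 J
kappa = sqrt(2 * m * (V0-E)) / h_bar
= sqrt(2 * 9.109e-31 * 3.3642e-19) / 1.055e-34
= 7.4206e+09 /m
2*kappa*L = 2 * 7.4206e+09 * 1.89e-9
= 28.0499
T = exp(-28.0499) = 6.578147e-13

6.578147e-13


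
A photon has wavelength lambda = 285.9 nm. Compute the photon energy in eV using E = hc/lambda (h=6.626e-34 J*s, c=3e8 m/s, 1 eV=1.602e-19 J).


E = hc / lambda
= (6.626e-34)(3e8) / (285.9e-9)
= 1.9878e-25 / 2.8590e-07
= 6.9528e-19 J
Converting to eV: 6.9528e-19 / 1.602e-19
= 4.3401 eV

4.3401


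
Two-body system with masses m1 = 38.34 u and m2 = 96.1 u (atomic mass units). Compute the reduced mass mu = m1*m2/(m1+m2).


mu = m1 * m2 / (m1 + m2)
= 38.34 * 96.1 / (38.34 + 96.1)
= 3684.474 / 134.44
= 27.4061 u

27.4061


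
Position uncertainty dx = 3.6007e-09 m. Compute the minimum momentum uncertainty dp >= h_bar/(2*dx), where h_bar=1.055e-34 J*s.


dp = h_bar / (2 * dx)
= 1.055e-34 / (2 * 3.6007e-09)
= 1.055e-34 / 7.2014e-09
= 1.4650e-26 kg*m/s

1.4650e-26


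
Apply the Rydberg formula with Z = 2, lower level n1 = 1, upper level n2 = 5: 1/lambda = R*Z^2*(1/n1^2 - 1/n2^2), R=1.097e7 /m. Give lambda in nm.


1/lambda = R * Z^2 * (1/n1^2 - 1/n2^2)
= 1.097e7 * 2^2 * (1/1^2 - 1/5^2)
= 1.097e7 * 4 * (1.0 - 0.04)
= 4.2125e+07 /m
lambda = 1 / 4.2125e+07
= 23.739 nm

23.739


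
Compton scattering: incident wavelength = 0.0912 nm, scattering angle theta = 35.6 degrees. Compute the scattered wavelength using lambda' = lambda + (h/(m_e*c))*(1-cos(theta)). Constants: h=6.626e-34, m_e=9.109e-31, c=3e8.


Compton wavelength: h/(m_e*c) = 2.4247e-12 m
d_lambda = 2.4247e-12 * (1 - cos(35.6 deg))
= 2.4247e-12 * 0.186899
= 4.5318e-13 m = 0.000453 nm
lambda' = 0.0912 + 0.000453
= 0.091653 nm

0.091653


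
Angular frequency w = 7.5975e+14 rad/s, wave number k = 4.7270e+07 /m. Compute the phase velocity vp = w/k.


vp = w / k
= 7.5975e+14 / 4.7270e+07
= 1.6073e+07 m/s

1.6073e+07


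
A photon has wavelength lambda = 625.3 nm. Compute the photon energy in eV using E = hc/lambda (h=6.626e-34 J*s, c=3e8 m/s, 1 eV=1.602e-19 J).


E = hc / lambda
= (6.626e-34)(3e8) / (625.3e-9)
= 1.9878e-25 / 6.2530e-07
= 3.1790e-19 J
Converting to eV: 3.1790e-19 / 1.602e-19
= 1.9844 eV

1.9844


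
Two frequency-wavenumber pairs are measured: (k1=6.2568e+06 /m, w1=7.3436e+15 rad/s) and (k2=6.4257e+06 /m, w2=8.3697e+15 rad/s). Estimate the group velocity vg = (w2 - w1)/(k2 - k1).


vg = (w2 - w1) / (k2 - k1)
= (8.3697e+15 - 7.3436e+15) / (6.4257e+06 - 6.2568e+06)
= 1.0261e+15 / 1.6890e+05
= 6.0752e+09 m/s

6.0752e+09


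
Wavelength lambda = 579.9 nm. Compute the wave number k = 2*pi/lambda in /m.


k = 2 * pi / lambda
= 6.2832 / (579.9e-9)
= 6.2832 / 5.7990e-07
= 1.0835e+07 /m

1.0835e+07


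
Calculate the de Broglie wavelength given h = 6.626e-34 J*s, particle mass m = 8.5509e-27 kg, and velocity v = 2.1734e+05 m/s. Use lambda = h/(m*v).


lambda = h / (m * v)
= 6.626e-34 / (8.5509e-27 * 2.1734e+05)
= 6.626e-34 / 1.8585e-21
= 3.5653e-13 m

3.5653e-13


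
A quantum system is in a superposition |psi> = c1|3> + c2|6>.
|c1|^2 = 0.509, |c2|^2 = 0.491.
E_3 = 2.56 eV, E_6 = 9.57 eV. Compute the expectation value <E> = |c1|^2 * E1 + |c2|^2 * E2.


<E> = |c1|^2 * E1 + |c2|^2 * E2
= 0.509 * 2.56 + 0.491 * 9.57
= 1.303 + 4.6989
= 6.0019 eV

6.0019


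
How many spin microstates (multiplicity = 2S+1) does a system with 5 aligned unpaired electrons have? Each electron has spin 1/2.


Total spin S = N * (1/2) = 5 * 0.5 = 2.5
Spin multiplicity = 2S + 1
= 2 * 2.5 + 1
= 6

6


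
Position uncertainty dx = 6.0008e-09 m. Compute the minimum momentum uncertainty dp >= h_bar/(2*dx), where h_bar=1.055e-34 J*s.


dp = h_bar / (2 * dx)
= 1.055e-34 / (2 * 6.0008e-09)
= 1.055e-34 / 1.2002e-08
= 8.7905e-27 kg*m/s

8.7905e-27


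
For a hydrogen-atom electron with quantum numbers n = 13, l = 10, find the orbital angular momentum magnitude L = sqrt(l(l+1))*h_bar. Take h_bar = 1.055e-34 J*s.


L = sqrt(l*(l+1)) * h_bar
= sqrt(10 * 11) * 1.055e-34
= sqrt(110) * 1.055e-34
= 10.4881 * 1.055e-34
= 1.1065e-33 J*s

1.1065e-33


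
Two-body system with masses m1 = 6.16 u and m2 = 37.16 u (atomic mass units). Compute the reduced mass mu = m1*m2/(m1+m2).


mu = m1 * m2 / (m1 + m2)
= 6.16 * 37.16 / (6.16 + 37.16)
= 228.9056 / 43.32
= 5.2841 u

5.2841


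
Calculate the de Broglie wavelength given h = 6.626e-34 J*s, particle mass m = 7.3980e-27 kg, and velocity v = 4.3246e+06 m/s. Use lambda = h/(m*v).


lambda = h / (m * v)
= 6.626e-34 / (7.3980e-27 * 4.3246e+06)
= 6.626e-34 / 3.1993e-20
= 2.0711e-14 m

2.0711e-14


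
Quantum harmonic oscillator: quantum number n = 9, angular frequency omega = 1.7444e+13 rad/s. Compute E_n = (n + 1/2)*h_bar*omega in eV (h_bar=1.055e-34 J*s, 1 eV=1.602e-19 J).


E = (n + 1/2) * h_bar * omega
= (9 + 0.5) * 1.055e-34 * 1.7444e+13
= 9.5 * 1.8403e-21
= 1.7483e-20 J
= 0.1091 eV

0.1091


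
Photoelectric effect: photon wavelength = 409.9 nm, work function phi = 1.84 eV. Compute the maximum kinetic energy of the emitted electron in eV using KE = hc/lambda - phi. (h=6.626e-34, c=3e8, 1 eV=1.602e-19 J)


E_photon = hc / lambda
= (6.626e-34)(3e8) / (409.9e-9)
= 4.8495e-19 J
= 3.0271 eV
KE = E_photon - phi
= 3.0271 - 1.84
= 1.1871 eV

1.1871


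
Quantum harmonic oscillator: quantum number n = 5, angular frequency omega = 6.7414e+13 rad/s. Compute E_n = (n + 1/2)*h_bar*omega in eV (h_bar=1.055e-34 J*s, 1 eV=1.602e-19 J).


E = (n + 1/2) * h_bar * omega
= (5 + 0.5) * 1.055e-34 * 6.7414e+13
= 5.5 * 7.1122e-21
= 3.9117e-20 J
= 0.2442 eV

0.2442


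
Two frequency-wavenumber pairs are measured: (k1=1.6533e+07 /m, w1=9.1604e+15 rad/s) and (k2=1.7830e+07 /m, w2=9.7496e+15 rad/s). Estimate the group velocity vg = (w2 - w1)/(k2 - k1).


vg = (w2 - w1) / (k2 - k1)
= (9.7496e+15 - 9.1604e+15) / (1.7830e+07 - 1.6533e+07)
= 5.8920e+14 / 1.2970e+06
= 4.5428e+08 m/s

4.5428e+08


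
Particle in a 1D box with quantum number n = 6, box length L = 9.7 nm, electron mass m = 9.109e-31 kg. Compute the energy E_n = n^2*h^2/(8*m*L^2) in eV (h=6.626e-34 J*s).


E = n^2 * h^2 / (8 * m * L^2)
= 6^2 * (6.626e-34)^2 / (8 * 9.109e-31 * (9.7e-9)^2)
= 36 * 4.3904e-67 / (8 * 9.109e-31 * 9.4090e-17)
= 2.3052e-20 J
= 0.1439 eV

0.1439


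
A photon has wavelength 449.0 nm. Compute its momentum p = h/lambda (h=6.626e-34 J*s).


p = h / lambda
= 6.626e-34 / (449.0e-9)
= 6.626e-34 / 4.4900e-07
= 1.4757e-27 kg*m/s

1.4757e-27


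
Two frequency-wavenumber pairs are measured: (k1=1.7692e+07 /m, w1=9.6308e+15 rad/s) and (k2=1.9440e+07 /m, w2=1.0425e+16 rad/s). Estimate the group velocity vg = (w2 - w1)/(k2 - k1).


vg = (w2 - w1) / (k2 - k1)
= (1.0425e+16 - 9.6308e+15) / (1.9440e+07 - 1.7692e+07)
= 7.9420e+14 / 1.7480e+06
= 4.5435e+08 m/s

4.5435e+08


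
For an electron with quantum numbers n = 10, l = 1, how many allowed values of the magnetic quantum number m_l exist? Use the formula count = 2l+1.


m_l ranges from -l to +l in integer steps
So m_l goes from -1 to +1
Count = 2l + 1 = 2*1 + 1
= 3

3


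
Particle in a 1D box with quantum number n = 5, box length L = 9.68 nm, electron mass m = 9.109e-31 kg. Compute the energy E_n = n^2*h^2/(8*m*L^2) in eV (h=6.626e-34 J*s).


E = n^2 * h^2 / (8 * m * L^2)
= 5^2 * (6.626e-34)^2 / (8 * 9.109e-31 * (9.68e-9)^2)
= 25 * 4.3904e-67 / (8 * 9.109e-31 * 9.3702e-17)
= 1.6074e-20 J
= 0.1003 eV

0.1003


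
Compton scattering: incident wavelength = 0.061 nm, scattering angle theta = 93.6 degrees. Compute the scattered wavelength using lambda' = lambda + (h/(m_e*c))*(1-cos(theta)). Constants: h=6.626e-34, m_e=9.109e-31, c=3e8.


Compton wavelength: h/(m_e*c) = 2.4247e-12 m
d_lambda = 2.4247e-12 * (1 - cos(93.6 deg))
= 2.4247e-12 * 1.062791
= 2.5770e-12 m = 0.002577 nm
lambda' = 0.061 + 0.002577
= 0.063577 nm

0.063577
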